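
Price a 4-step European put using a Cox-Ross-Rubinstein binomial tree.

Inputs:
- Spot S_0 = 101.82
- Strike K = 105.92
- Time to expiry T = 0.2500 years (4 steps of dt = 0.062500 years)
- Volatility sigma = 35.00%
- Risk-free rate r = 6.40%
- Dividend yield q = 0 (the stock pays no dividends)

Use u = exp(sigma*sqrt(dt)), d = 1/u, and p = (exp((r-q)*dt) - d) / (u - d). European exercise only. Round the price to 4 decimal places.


Answer: Price = V(0,0) = 8.6079

Derivation:
dt = T/N = 0.062500
u = exp(sigma*sqrt(dt)) = 1.091442; d = 1/u = 0.916219
p = (exp((r-q)*dt) - d) / (u - d) = 0.501013
Discount per step: exp(-r*dt) = 0.996008
Stock lattice S(k, i) with i counting down-moves:
  k=0: S(0,0) = 101.8200
  k=1: S(1,0) = 111.1307; S(1,1) = 93.2894
  k=2: S(2,0) = 121.2927; S(2,1) = 101.8200; S(2,2) = 85.4735
  k=3: S(3,0) = 132.3840; S(3,1) = 111.1307; S(3,2) = 93.2894; S(3,3) = 78.3124
  k=4: S(4,0) = 144.4895; S(4,1) = 121.2927; S(4,2) = 101.8200; S(4,3) = 85.4735; S(4,4) = 71.7513
Terminal payoffs V(N, i) = max(K - S_T, 0):
  V(4,0) = 0.000000; V(4,1) = 0.000000; V(4,2) = 4.100000; V(4,3) = 20.446486; V(4,4) = 34.168659
Backward induction: V(k, i) = exp(-r*dt) * [p * V(k+1, i) + (1-p) * V(k+1, i+1)].
  V(3,0) = exp(-r*dt) * [p*0.000000 + (1-p)*0.000000] = 0.000000
  V(3,1) = exp(-r*dt) * [p*0.000000 + (1-p)*4.100000] = 2.037681
  V(3,2) = exp(-r*dt) * [p*4.100000 + (1-p)*20.446486] = 12.207761
  V(3,3) = exp(-r*dt) * [p*20.446486 + (1-p)*34.168659] = 27.184720
  V(2,0) = exp(-r*dt) * [p*0.000000 + (1-p)*2.037681] = 1.012718
  V(2,1) = exp(-r*dt) * [p*2.037681 + (1-p)*12.207761] = 7.084029
  V(2,2) = exp(-r*dt) * [p*12.207761 + (1-p)*27.184720] = 19.602507
  V(1,0) = exp(-r*dt) * [p*1.012718 + (1-p)*7.084029] = 4.026089
  V(1,1) = exp(-r*dt) * [p*7.084029 + (1-p)*19.602507] = 13.277375
  V(0,0) = exp(-r*dt) * [p*4.026089 + (1-p)*13.277375] = 8.607863


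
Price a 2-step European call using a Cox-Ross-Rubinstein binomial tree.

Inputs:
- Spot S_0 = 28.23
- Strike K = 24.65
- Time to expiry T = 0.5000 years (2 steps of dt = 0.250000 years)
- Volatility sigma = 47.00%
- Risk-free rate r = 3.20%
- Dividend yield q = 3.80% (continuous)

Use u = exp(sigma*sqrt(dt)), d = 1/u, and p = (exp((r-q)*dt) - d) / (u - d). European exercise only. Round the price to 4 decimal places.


dt = T/N = 0.250000
u = exp(sigma*sqrt(dt)) = 1.264909; d = 1/u = 0.790571
p = (exp((r-q)*dt) - d) / (u - d) = 0.438359
Discount per step: exp(-r*dt) = 0.992032
Stock lattice S(k, i) with i counting down-moves:
  k=0: S(0,0) = 28.2300
  k=1: S(1,0) = 35.7084; S(1,1) = 22.3178
  k=2: S(2,0) = 45.1678; S(2,1) = 28.2300; S(2,2) = 17.6438
Terminal payoffs V(N, i) = max(S_T - K, 0):
  V(2,0) = 20.517836; V(2,1) = 3.580000; V(2,2) = 0.000000
Backward induction: V(k, i) = exp(-r*dt) * [p * V(k+1, i) + (1-p) * V(k+1, i+1)].
  V(1,0) = exp(-r*dt) * [p*20.517836 + (1-p)*3.580000] = 10.917165
  V(1,1) = exp(-r*dt) * [p*3.580000 + (1-p)*0.000000] = 1.556821
  V(0,0) = exp(-r*dt) * [p*10.917165 + (1-p)*1.556821] = 5.614912

Answer: Price = V(0,0) = 5.6149


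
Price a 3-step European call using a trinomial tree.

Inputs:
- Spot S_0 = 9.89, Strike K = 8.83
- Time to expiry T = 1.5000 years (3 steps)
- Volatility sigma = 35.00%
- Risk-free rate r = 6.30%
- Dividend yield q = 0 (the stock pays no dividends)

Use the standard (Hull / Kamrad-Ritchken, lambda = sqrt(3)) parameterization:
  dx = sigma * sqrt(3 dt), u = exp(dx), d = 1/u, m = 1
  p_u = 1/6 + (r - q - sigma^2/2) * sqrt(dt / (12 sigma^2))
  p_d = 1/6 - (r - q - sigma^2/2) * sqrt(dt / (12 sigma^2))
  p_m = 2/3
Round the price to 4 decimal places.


dt = T/N = 0.500000; dx = sigma*sqrt(3*dt) = 0.428661
u = exp(dx) = 1.535200; d = 1/u = 0.651381
p_u = 0.167687, p_m = 0.666667, p_d = 0.165646
Discount per step: exp(-r*dt) = 0.968991
Stock lattice S(k, j) with j the centered position index:
  k=0: S(0,+0) = 9.8900
  k=1: S(1,-1) = 6.4422; S(1,+0) = 9.8900; S(1,+1) = 15.1831
  k=2: S(2,-2) = 4.1963; S(2,-1) = 6.4422; S(2,+0) = 9.8900; S(2,+1) = 15.1831; S(2,+2) = 23.3091
  k=3: S(3,-3) = 2.7334; S(3,-2) = 4.1963; S(3,-1) = 6.4422; S(3,+0) = 9.8900; S(3,+1) = 15.1831; S(3,+2) = 23.3091; S(3,+3) = 35.7842
Terminal payoffs V(N, j) = max(S_T - K, 0):
  V(3,-3) = 0.000000; V(3,-2) = 0.000000; V(3,-1) = 0.000000; V(3,+0) = 1.060000; V(3,+1) = 6.353129; V(3,+2) = 14.479140; V(3,+3) = 26.954193
Backward induction: V(k, j) = exp(-r*dt) * [p_u * V(k+1, j+1) + p_m * V(k+1, j) + p_d * V(k+1, j-1)]
  V(2,-2) = exp(-r*dt) * [p_u*0.000000 + p_m*0.000000 + p_d*0.000000] = 0.000000
  V(2,-1) = exp(-r*dt) * [p_u*1.060000 + p_m*0.000000 + p_d*0.000000] = 0.172237
  V(2,+0) = exp(-r*dt) * [p_u*6.353129 + p_m*1.060000 + p_d*0.000000] = 1.717057
  V(2,+1) = exp(-r*dt) * [p_u*14.479140 + p_m*6.353129 + p_d*1.060000] = 6.626902
  V(2,+2) = exp(-r*dt) * [p_u*26.954193 + p_m*14.479140 + p_d*6.353129] = 14.752893
  V(1,-1) = exp(-r*dt) * [p_u*1.717057 + p_m*0.172237 + p_d*0.000000] = 0.390264
  V(1,+0) = exp(-r*dt) * [p_u*6.626902 + p_m*1.717057 + p_d*0.172237] = 2.213643
  V(1,+1) = exp(-r*dt) * [p_u*14.752893 + p_m*6.626902 + p_d*1.717057] = 6.953703
  V(0,+0) = exp(-r*dt) * [p_u*6.953703 + p_m*2.213643 + p_d*0.390264] = 2.622531

Answer: Price = V(0,0) = 2.6225


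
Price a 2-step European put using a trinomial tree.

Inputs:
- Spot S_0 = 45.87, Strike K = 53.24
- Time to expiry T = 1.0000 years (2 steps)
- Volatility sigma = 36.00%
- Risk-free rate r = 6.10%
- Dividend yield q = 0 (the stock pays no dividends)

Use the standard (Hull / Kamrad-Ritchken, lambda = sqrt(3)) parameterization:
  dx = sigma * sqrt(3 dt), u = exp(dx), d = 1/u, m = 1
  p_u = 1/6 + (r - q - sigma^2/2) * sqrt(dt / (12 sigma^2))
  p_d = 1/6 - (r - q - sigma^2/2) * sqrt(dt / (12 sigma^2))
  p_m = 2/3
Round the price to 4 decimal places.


dt = T/N = 0.500000; dx = sigma*sqrt(3*dt) = 0.440908
u = exp(dx) = 1.554118; d = 1/u = 0.643452
p_u = 0.164512, p_m = 0.666667, p_d = 0.168821
Discount per step: exp(-r*dt) = 0.969960
Stock lattice S(k, j) with j the centered position index:
  k=0: S(0,+0) = 45.8700
  k=1: S(1,-1) = 29.5151; S(1,+0) = 45.8700; S(1,+1) = 71.2874
  k=2: S(2,-2) = 18.9916; S(2,-1) = 29.5151; S(2,+0) = 45.8700; S(2,+1) = 71.2874; S(2,+2) = 110.7890
Terminal payoffs V(N, j) = max(K - S_T, 0):
  V(2,-2) = 34.248434; V(2,-1) = 23.724866; V(2,+0) = 7.370000; V(2,+1) = 0.000000; V(2,+2) = 0.000000
Backward induction: V(k, j) = exp(-r*dt) * [p_u * V(k+1, j+1) + p_m * V(k+1, j) + p_d * V(k+1, j-1)]
  V(1,-1) = exp(-r*dt) * [p_u*7.370000 + p_m*23.724866 + p_d*34.248434] = 22.125667
  V(1,+0) = exp(-r*dt) * [p_u*0.000000 + p_m*7.370000 + p_d*23.724866] = 8.650685
  V(1,+1) = exp(-r*dt) * [p_u*0.000000 + p_m*0.000000 + p_d*7.370000] = 1.206837
  V(0,+0) = exp(-r*dt) * [p_u*1.206837 + p_m*8.650685 + p_d*22.125667] = 9.409535

Answer: Price = V(0,0) = 9.4095


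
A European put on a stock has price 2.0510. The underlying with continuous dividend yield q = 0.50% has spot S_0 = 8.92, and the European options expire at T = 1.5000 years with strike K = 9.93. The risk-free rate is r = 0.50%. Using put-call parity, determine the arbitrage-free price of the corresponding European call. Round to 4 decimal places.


Answer: Call price = 1.0485

Derivation:
Put-call parity: C - P = S_0 * exp(-qT) - K * exp(-rT).
S_0 * exp(-qT) = 8.9200 * 0.99252805 = 8.85335025
K * exp(-rT) = 9.9300 * 0.99252805 = 9.85580358
C = P + S*exp(-qT) - K*exp(-rT)
C = 2.0510 + 8.85335025 - 9.85580358 = 1.0485


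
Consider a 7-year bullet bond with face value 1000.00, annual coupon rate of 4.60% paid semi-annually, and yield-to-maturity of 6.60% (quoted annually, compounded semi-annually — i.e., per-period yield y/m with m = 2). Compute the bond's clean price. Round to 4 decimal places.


Answer: Price = 889.3150

Derivation:
Coupon per period c = face * coupon_rate / m = 23.000000
Periods per year m = 2; per-period yield y/m = 0.033000
Number of cashflows N = 14
Cashflows (t years, CF_t, discount factor 1/(1+y/m)^(m*t), PV):
  t = 0.5000: CF_t = 23.000000, DF = 0.968054, PV = 22.265247
  t = 1.0000: CF_t = 23.000000, DF = 0.937129, PV = 21.553966
  t = 1.5000: CF_t = 23.000000, DF = 0.907192, PV = 20.865408
  t = 2.0000: CF_t = 23.000000, DF = 0.878211, PV = 20.198846
  t = 2.5000: CF_t = 23.000000, DF = 0.850156, PV = 19.553578
  t = 3.0000: CF_t = 23.000000, DF = 0.822997, PV = 18.928923
  t = 3.5000: CF_t = 23.000000, DF = 0.796705, PV = 18.324224
  t = 4.0000: CF_t = 23.000000, DF = 0.771254, PV = 17.738842
  t = 4.5000: CF_t = 23.000000, DF = 0.746616, PV = 17.172161
  t = 5.0000: CF_t = 23.000000, DF = 0.722764, PV = 16.623582
  t = 5.5000: CF_t = 23.000000, DF = 0.699675, PV = 16.092529
  t = 6.0000: CF_t = 23.000000, DF = 0.677323, PV = 15.578440
  t = 6.5000: CF_t = 23.000000, DF = 0.655686, PV = 15.080775
  t = 7.0000: CF_t = 1023.000000, DF = 0.634739, PV = 649.338469
Price P = sum_t PV_t = 889.314988


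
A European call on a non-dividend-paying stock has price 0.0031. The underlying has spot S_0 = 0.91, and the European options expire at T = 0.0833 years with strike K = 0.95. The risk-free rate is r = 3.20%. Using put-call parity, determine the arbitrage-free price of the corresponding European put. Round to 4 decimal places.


Put-call parity: C - P = S_0 * exp(-qT) - K * exp(-rT).
S_0 * exp(-qT) = 0.9100 * 1.00000000 = 0.91000000
K * exp(-rT) = 0.9500 * 0.99733795 = 0.94747105
P = C - S*exp(-qT) + K*exp(-rT)
P = 0.0031 - 0.91000000 + 0.94747105 = 0.0406

Answer: Put price = 0.0406


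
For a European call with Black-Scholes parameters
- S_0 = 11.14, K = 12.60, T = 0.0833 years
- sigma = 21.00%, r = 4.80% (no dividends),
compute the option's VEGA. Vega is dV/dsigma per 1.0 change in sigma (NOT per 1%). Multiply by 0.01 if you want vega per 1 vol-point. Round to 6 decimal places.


d1 = -1.9356556132; d2 = -1.9962652659
phi(d1) = 0.0612788905; exp(-qT) = 1.0000000000; exp(-rT) = 0.9960095830
Vega = S * exp(-qT) * phi(d1) * sqrt(T) = 11.1400 * 1.0000000000 * 0.0612788905 * 0.2886173938 = 0.197024

Answer: Vega = 0.197024


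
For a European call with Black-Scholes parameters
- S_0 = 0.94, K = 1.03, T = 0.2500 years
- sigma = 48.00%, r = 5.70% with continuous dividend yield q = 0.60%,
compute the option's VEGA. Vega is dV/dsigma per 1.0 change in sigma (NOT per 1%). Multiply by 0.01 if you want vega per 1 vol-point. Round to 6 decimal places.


Answer: Vega = 0.183221

Derivation:
d1 = -0.2078508582; d2 = -0.4478508582
phi(d1) = 0.3904171396; exp(-qT) = 0.9985011244; exp(-rT) = 0.9858510507
Vega = S * exp(-qT) * phi(d1) * sqrt(T) = 0.9400 * 0.9985011244 * 0.3904171396 * 0.5000000000 = 0.183221


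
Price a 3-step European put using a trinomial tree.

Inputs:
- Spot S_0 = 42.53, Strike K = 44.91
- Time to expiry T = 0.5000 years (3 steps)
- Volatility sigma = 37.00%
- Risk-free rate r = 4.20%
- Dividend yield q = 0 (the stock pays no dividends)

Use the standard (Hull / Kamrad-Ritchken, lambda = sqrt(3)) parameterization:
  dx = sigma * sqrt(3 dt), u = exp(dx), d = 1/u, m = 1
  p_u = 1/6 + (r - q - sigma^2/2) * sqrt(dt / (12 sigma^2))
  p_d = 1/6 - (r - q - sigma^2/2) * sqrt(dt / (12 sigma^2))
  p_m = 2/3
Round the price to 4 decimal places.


dt = T/N = 0.166667; dx = sigma*sqrt(3*dt) = 0.261630
u = exp(dx) = 1.299045; d = 1/u = 0.769796
p_u = 0.158242, p_m = 0.666667, p_d = 0.175091
Discount per step: exp(-r*dt) = 0.993024
Stock lattice S(k, j) with j the centered position index:
  k=0: S(0,+0) = 42.5300
  k=1: S(1,-1) = 32.7394; S(1,+0) = 42.5300; S(1,+1) = 55.2484
  k=2: S(2,-2) = 25.2027; S(2,-1) = 32.7394; S(2,+0) = 42.5300; S(2,+1) = 55.2484; S(2,+2) = 71.7702
  k=3: S(3,-3) = 19.4009; S(3,-2) = 25.2027; S(3,-1) = 32.7394; S(3,+0) = 42.5300; S(3,+1) = 55.2484; S(3,+2) = 71.7702; S(3,+3) = 93.2327
Terminal payoffs V(N, j) = max(K - S_T, 0):
  V(3,-3) = 25.509067; V(3,-2) = 19.707311; V(3,-1) = 12.170569; V(3,+0) = 2.380000; V(3,+1) = 0.000000; V(3,+2) = 0.000000; V(3,+3) = 0.000000
Backward induction: V(k, j) = exp(-r*dt) * [p_u * V(k+1, j+1) + p_m * V(k+1, j) + p_d * V(k+1, j-1)]
  V(2,-2) = exp(-r*dt) * [p_u*12.170569 + p_m*19.707311 + p_d*25.509067] = 19.394284
  V(2,-1) = exp(-r*dt) * [p_u*2.380000 + p_m*12.170569 + p_d*19.707311] = 11.857615
  V(2,+0) = exp(-r*dt) * [p_u*0.000000 + p_m*2.380000 + p_d*12.170569] = 3.691696
  V(2,+1) = exp(-r*dt) * [p_u*0.000000 + p_m*0.000000 + p_d*2.380000] = 0.413811
  V(2,+2) = exp(-r*dt) * [p_u*0.000000 + p_m*0.000000 + p_d*0.000000] = 0.000000
  V(1,-1) = exp(-r*dt) * [p_u*3.691696 + p_m*11.857615 + p_d*19.394284] = 11.802126
  V(1,+0) = exp(-r*dt) * [p_u*0.413811 + p_m*3.691696 + p_d*11.857615] = 4.570673
  V(1,+1) = exp(-r*dt) * [p_u*0.000000 + p_m*0.413811 + p_d*3.691696] = 0.915825
  V(0,+0) = exp(-r*dt) * [p_u*0.915825 + p_m*4.570673 + p_d*11.802126] = 5.221807

Answer: Price = V(0,0) = 5.2218


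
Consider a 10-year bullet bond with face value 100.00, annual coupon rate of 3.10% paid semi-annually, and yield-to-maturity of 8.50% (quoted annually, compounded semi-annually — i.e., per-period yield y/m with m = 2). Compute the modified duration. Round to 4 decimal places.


Coupon per period c = face * coupon_rate / m = 1.550000
Periods per year m = 2; per-period yield y/m = 0.042500
Number of cashflows N = 20
Cashflows (t years, CF_t, discount factor 1/(1+y/m)^(m*t), PV):
  t = 0.5000: CF_t = 1.550000, DF = 0.959233, PV = 1.486811
  t = 1.0000: CF_t = 1.550000, DF = 0.920127, PV = 1.426197
  t = 1.5000: CF_t = 1.550000, DF = 0.882616, PV = 1.368055
  t = 2.0000: CF_t = 1.550000, DF = 0.846634, PV = 1.312283
  t = 2.5000: CF_t = 1.550000, DF = 0.812119, PV = 1.258784
  t = 3.0000: CF_t = 1.550000, DF = 0.779011, PV = 1.207467
  t = 3.5000: CF_t = 1.550000, DF = 0.747253, PV = 1.158242
  t = 4.0000: CF_t = 1.550000, DF = 0.716789, PV = 1.111023
  t = 4.5000: CF_t = 1.550000, DF = 0.687568, PV = 1.065730
  t = 5.0000: CF_t = 1.550000, DF = 0.659537, PV = 1.022283
  t = 5.5000: CF_t = 1.550000, DF = 0.632650, PV = 0.980607
  t = 6.0000: CF_t = 1.550000, DF = 0.606858, PV = 0.940630
  t = 6.5000: CF_t = 1.550000, DF = 0.582118, PV = 0.902283
  t = 7.0000: CF_t = 1.550000, DF = 0.558387, PV = 0.865499
  t = 7.5000: CF_t = 1.550000, DF = 0.535623, PV = 0.830215
  t = 8.0000: CF_t = 1.550000, DF = 0.513787, PV = 0.796370
  t = 8.5000: CF_t = 1.550000, DF = 0.492841, PV = 0.763904
  t = 9.0000: CF_t = 1.550000, DF = 0.472749, PV = 0.732761
  t = 9.5000: CF_t = 1.550000, DF = 0.453477, PV = 0.702889
  t = 10.0000: CF_t = 101.550000, DF = 0.434989, PV = 44.173179
Price P = sum_t PV_t = 64.105212
First compute Macaulay numerator sum_t t * PV_t:
  t * PV_t at t = 0.5000: 0.743405
  t * PV_t at t = 1.0000: 1.426197
  t * PV_t at t = 1.5000: 2.052082
  t * PV_t at t = 2.0000: 2.624566
  t * PV_t at t = 2.5000: 3.146961
  t * PV_t at t = 3.0000: 3.622401
  t * PV_t at t = 3.5000: 4.053846
  t * PV_t at t = 4.0000: 4.444093
  t * PV_t at t = 4.5000: 4.795784
  t * PV_t at t = 5.0000: 5.111414
  t * PV_t at t = 5.5000: 5.393339
  t * PV_t at t = 6.0000: 5.643781
  t * PV_t at t = 6.5000: 5.864841
  t * PV_t at t = 7.0000: 6.058496
  t * PV_t at t = 7.5000: 6.226615
  t * PV_t at t = 8.0000: 6.370957
  t * PV_t at t = 8.5000: 6.493181
  t * PV_t at t = 9.0000: 6.594852
  t * PV_t at t = 9.5000: 6.677442
  t * PV_t at t = 10.0000: 441.731790
Macaulay duration D = 529.076045 / 64.105212 = 8.253245
Modified duration = D / (1 + y/m) = 8.253245 / (1 + 0.042500) = 7.916782

Answer: Modified duration = 7.9168


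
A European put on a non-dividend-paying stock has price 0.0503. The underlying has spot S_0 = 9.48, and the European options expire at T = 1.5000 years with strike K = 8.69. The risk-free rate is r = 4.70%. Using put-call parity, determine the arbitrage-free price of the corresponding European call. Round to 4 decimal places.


Put-call parity: C - P = S_0 * exp(-qT) - K * exp(-rT).
S_0 * exp(-qT) = 9.4800 * 1.00000000 = 9.48000000
K * exp(-rT) = 8.6900 * 0.93192774 = 8.09845206
C = P + S*exp(-qT) - K*exp(-rT)
C = 0.0503 + 9.48000000 - 8.09845206 = 1.4318

Answer: Call price = 1.4318


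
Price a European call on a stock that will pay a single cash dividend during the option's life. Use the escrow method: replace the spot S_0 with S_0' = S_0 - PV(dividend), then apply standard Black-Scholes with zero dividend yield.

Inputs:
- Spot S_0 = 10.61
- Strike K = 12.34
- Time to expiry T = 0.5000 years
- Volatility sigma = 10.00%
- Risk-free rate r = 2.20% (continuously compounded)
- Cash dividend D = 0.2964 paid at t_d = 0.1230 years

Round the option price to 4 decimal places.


PV(D) = D * exp(-r * t_d) = 0.2964 * 0.99729766 = 0.29559903
S_0' = S_0 - PV(D) = 10.6100 - 0.29559903 = 10.31440097
d1 = (ln(S_0'/K) + (r + sigma^2/2)*T) / (sigma*sqrt(T)) = -2.34483605
d2 = d1 - sigma*sqrt(T) = -2.41554672
exp(-rT) = 0.98906028
N(d1) = 0.00951772; N(d2) = 0.00785580
C = S_0' * N(d1) - K * exp(-rT) * N(d2) = 10.31440097 * 0.00951772 - 12.3400 * 0.98906028 * 0.00785580 = 0.0023

Answer: Price = 0.0023


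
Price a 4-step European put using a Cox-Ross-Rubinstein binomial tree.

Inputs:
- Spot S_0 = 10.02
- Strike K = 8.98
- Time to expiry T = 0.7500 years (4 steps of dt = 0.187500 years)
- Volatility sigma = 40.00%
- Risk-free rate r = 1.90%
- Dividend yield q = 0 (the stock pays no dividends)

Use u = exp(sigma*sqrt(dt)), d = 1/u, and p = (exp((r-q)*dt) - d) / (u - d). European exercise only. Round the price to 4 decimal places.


dt = T/N = 0.187500
u = exp(sigma*sqrt(dt)) = 1.189110; d = 1/u = 0.840965
p = (exp((r-q)*dt) - d) / (u - d) = 0.467058
Discount per step: exp(-r*dt) = 0.996444
Stock lattice S(k, i) with i counting down-moves:
  k=0: S(0,0) = 10.0200
  k=1: S(1,0) = 11.9149; S(1,1) = 8.4265
  k=2: S(2,0) = 14.1681; S(2,1) = 10.0200; S(2,2) = 7.0864
  k=3: S(3,0) = 16.8474; S(3,1) = 11.9149; S(3,2) = 8.4265; S(3,3) = 5.9594
  k=4: S(4,0) = 20.0335; S(4,1) = 14.1681; S(4,2) = 10.0200; S(4,3) = 7.0864; S(4,4) = 5.0116
Terminal payoffs V(N, i) = max(K - S_T, 0):
  V(4,0) = 0.000000; V(4,1) = 0.000000; V(4,2) = 0.000000; V(4,3) = 1.893632; V(4,4) = 3.968362
Backward induction: V(k, i) = exp(-r*dt) * [p * V(k+1, i) + (1-p) * V(k+1, i+1)].
  V(3,0) = exp(-r*dt) * [p*0.000000 + (1-p)*0.000000] = 0.000000
  V(3,1) = exp(-r*dt) * [p*0.000000 + (1-p)*0.000000] = 0.000000
  V(3,2) = exp(-r*dt) * [p*0.000000 + (1-p)*1.893632] = 1.005608
  V(3,3) = exp(-r*dt) * [p*1.893632 + (1-p)*3.968362] = 2.988677
  V(2,0) = exp(-r*dt) * [p*0.000000 + (1-p)*0.000000] = 0.000000
  V(2,1) = exp(-r*dt) * [p*0.000000 + (1-p)*1.005608] = 0.534025
  V(2,2) = exp(-r*dt) * [p*1.005608 + (1-p)*2.988677] = 2.055135
  V(1,0) = exp(-r*dt) * [p*0.000000 + (1-p)*0.534025] = 0.283592
  V(1,1) = exp(-r*dt) * [p*0.534025 + (1-p)*2.055135] = 1.339907
  V(0,0) = exp(-r*dt) * [p*0.283592 + (1-p)*1.339907] = 0.843537

Answer: Price = V(0,0) = 0.8435


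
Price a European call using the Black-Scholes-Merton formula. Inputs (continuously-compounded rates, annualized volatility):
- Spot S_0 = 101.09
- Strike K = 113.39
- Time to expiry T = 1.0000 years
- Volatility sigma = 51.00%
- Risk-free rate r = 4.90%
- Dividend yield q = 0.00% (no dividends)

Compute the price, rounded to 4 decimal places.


Answer: Price = 17.7715

Derivation:
d1 = (ln(S/K) + (r - q + 0.5*sigma^2) * T) / (sigma * sqrt(T)) = 0.12593727
d2 = d1 - sigma * sqrt(T) = -0.38406273
exp(-rT) = 0.95218113; exp(-qT) = 1.00000000
C = S_0 * exp(-qT) * N(d1) - K * exp(-rT) * N(d2)
N(d1) = 0.55010921; N(d2) = 0.35046598
C = 101.0900 * 1.00000000 * 0.55010921 - 113.3900 * 0.95218113 * 0.35046598 = 17.7715


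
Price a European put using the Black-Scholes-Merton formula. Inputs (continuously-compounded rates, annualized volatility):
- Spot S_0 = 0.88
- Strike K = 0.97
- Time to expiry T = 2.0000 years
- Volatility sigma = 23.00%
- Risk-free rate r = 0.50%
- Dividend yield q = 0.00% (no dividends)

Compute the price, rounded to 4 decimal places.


Answer: Price = 0.1633

Derivation:
d1 = (ln(S/K) + (r - q + 0.5*sigma^2) * T) / (sigma * sqrt(T)) = -0.10598659
d2 = d1 - sigma * sqrt(T) = -0.43125571
exp(-rT) = 0.99004983; exp(-qT) = 1.00000000
P = K * exp(-rT) * N(-d2) - S_0 * exp(-qT) * N(-d1)
N(-d1) = 0.54220350; N(-d2) = 0.66685877
P = 0.9700 * 0.99004983 * 0.66685877 - 0.8800 * 1.00000000 * 0.54220350 = 0.1633


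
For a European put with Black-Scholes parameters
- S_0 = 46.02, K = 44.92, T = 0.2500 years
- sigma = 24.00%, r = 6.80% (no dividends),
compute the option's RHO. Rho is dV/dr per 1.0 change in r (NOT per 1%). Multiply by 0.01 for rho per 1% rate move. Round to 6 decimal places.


d1 = 0.4032746228; d2 = 0.2832746228
phi(d1) = 0.3677861058; exp(-qT) = 1.0000000000; exp(-rT) = 0.9831436846
N(-d2) = 0.3884831645
Rho = -K*T*exp(-rT)*N(-d2) = -44.9200 * 0.2500 * 0.9831436846 * 0.3884831645 = -4.289127

Answer: Rho = -4.289127


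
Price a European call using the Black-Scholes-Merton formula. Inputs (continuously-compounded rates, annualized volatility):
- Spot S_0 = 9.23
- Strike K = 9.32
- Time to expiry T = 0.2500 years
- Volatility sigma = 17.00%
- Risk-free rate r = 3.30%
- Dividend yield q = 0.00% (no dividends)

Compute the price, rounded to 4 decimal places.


Answer: Price = 0.3065

Derivation:
d1 = (ln(S/K) + (r - q + 0.5*sigma^2) * T) / (sigma * sqrt(T)) = 0.02539906
d2 = d1 - sigma * sqrt(T) = -0.05960094
exp(-rT) = 0.99178394; exp(-qT) = 1.00000000
C = S_0 * exp(-qT) * N(d1) - K * exp(-rT) * N(d2)
N(d1) = 0.51013167; N(d2) = 0.47623673
C = 9.2300 * 1.00000000 * 0.51013167 - 9.3200 * 0.99178394 * 0.47623673 = 0.3065


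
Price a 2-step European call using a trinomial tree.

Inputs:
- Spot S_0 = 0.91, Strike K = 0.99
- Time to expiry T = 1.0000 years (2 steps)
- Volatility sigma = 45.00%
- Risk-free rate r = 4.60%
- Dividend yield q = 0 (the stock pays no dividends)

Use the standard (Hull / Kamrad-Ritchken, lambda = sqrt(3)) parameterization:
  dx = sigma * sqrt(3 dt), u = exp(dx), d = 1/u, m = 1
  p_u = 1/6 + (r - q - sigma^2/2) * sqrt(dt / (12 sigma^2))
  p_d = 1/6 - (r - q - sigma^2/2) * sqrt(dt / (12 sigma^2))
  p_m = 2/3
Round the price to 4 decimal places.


dt = T/N = 0.500000; dx = sigma*sqrt(3*dt) = 0.551135
u = exp(dx) = 1.735222; d = 1/u = 0.576295
p_u = 0.141605, p_m = 0.666667, p_d = 0.191729
Discount per step: exp(-r*dt) = 0.977262
Stock lattice S(k, j) with j the centered position index:
  k=0: S(0,+0) = 0.9100
  k=1: S(1,-1) = 0.5244; S(1,+0) = 0.9100; S(1,+1) = 1.5791
  k=2: S(2,-2) = 0.3022; S(2,-1) = 0.5244; S(2,+0) = 0.9100; S(2,+1) = 1.5791; S(2,+2) = 2.7400
Terminal payoffs V(N, j) = max(S_T - K, 0):
  V(2,-2) = 0.000000; V(2,-1) = 0.000000; V(2,+0) = 0.000000; V(2,+1) = 0.589052; V(2,+2) = 1.750005
Backward induction: V(k, j) = exp(-r*dt) * [p_u * V(k+1, j+1) + p_m * V(k+1, j) + p_d * V(k+1, j-1)]
  V(1,-1) = exp(-r*dt) * [p_u*0.000000 + p_m*0.000000 + p_d*0.000000] = 0.000000
  V(1,+0) = exp(-r*dt) * [p_u*0.589052 + p_m*0.000000 + p_d*0.000000] = 0.081516
  V(1,+1) = exp(-r*dt) * [p_u*1.750005 + p_m*0.589052 + p_d*0.000000] = 0.625947
  V(0,+0) = exp(-r*dt) * [p_u*0.625947 + p_m*0.081516 + p_d*0.000000] = 0.139730

Answer: Price = V(0,0) = 0.1397


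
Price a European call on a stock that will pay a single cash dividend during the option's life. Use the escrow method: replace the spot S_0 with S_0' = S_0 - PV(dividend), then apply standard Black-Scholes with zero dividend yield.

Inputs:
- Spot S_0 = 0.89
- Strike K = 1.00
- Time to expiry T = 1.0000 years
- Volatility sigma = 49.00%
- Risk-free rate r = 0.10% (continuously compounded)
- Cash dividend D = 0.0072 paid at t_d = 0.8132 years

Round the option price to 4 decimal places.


PV(D) = D * exp(-r * t_d) = 0.0072 * 0.99918713 = 0.00719415
S_0' = S_0 - PV(D) = 0.8900 - 0.00719415 = 0.88280585
d1 = (ln(S_0'/K) + (r + sigma^2/2)*T) / (sigma*sqrt(T)) = -0.00734689
d2 = d1 - sigma*sqrt(T) = -0.49734689
exp(-rT) = 0.99900050
N(d1) = 0.49706904; N(d2) = 0.30947223
C = S_0' * N(d1) - K * exp(-rT) * N(d2) = 0.88280585 * 0.49706904 - 1.0000 * 0.99900050 * 0.30947223 = 0.1297

Answer: Price = 0.1297


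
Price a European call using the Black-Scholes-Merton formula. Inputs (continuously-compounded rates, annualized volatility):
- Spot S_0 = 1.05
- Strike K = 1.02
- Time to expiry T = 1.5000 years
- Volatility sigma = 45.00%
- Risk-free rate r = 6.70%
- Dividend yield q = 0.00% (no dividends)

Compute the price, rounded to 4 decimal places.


d1 = (ln(S/K) + (r - q + 0.5*sigma^2) * T) / (sigma * sqrt(T)) = 0.51051455
d2 = d1 - sigma * sqrt(T) = -0.04062064
exp(-rT) = 0.90438511; exp(-qT) = 1.00000000
C = S_0 * exp(-qT) * N(d1) - K * exp(-rT) * N(d2)
N(d1) = 0.69515449; N(d2) = 0.48379917
C = 1.0500 * 1.00000000 * 0.69515449 - 1.0200 * 0.90438511 * 0.48379917 = 0.2836

Answer: Price = 0.2836


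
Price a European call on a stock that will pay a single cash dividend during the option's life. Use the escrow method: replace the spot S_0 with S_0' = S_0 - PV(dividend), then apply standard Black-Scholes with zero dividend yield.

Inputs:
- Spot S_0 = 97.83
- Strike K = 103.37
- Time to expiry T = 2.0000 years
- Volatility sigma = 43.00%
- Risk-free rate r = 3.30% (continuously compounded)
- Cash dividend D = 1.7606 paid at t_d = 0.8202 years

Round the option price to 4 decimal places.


Answer: Price = 22.7171

Derivation:
PV(D) = D * exp(-r * t_d) = 1.7606 * 0.97329642 = 1.71358567
S_0' = S_0 - PV(D) = 97.8300 - 1.71358567 = 96.11641433
d1 = (ln(S_0'/K) + (r + sigma^2/2)*T) / (sigma*sqrt(T)) = 0.29294829
d2 = d1 - sigma*sqrt(T) = -0.31516354
exp(-rT) = 0.93613086
N(d1) = 0.61521916; N(d2) = 0.37631874
C = S_0' * N(d1) - K * exp(-rT) * N(d2) = 96.11641433 * 0.61521916 - 103.3700 * 0.93613086 * 0.37631874 = 22.7171


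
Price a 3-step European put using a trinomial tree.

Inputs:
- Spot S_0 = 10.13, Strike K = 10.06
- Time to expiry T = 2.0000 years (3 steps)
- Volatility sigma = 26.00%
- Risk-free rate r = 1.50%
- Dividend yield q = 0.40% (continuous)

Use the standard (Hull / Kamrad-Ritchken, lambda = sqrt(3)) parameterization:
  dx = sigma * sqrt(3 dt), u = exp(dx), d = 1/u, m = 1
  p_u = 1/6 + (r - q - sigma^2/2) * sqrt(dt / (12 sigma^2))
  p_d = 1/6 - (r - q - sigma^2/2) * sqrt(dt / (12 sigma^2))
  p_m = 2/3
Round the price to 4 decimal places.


dt = T/N = 0.666667; dx = sigma*sqrt(3*dt) = 0.367696
u = exp(dx) = 1.444402; d = 1/u = 0.692328
p_u = 0.145997, p_m = 0.666667, p_d = 0.187336
Discount per step: exp(-r*dt) = 0.990050
Stock lattice S(k, j) with j the centered position index:
  k=0: S(0,+0) = 10.1300
  k=1: S(1,-1) = 7.0133; S(1,+0) = 10.1300; S(1,+1) = 14.6318
  k=2: S(2,-2) = 4.8555; S(2,-1) = 7.0133; S(2,+0) = 10.1300; S(2,+1) = 14.6318; S(2,+2) = 21.1342
  k=3: S(3,-3) = 3.3616; S(3,-2) = 4.8555; S(3,-1) = 7.0133; S(3,+0) = 10.1300; S(3,+1) = 14.6318; S(3,+2) = 21.1342; S(3,+3) = 30.5263
Terminal payoffs V(N, j) = max(K - S_T, 0):
  V(3,-3) = 6.698408; V(3,-2) = 5.204509; V(3,-1) = 3.046718; V(3,+0) = 0.000000; V(3,+1) = 0.000000; V(3,+2) = 0.000000; V(3,+3) = 0.000000
Backward induction: V(k, j) = exp(-r*dt) * [p_u * V(k+1, j+1) + p_m * V(k+1, j) + p_d * V(k+1, j-1)]
  V(2,-2) = exp(-r*dt) * [p_u*3.046718 + p_m*5.204509 + p_d*6.698408] = 5.117902
  V(2,-1) = exp(-r*dt) * [p_u*0.000000 + p_m*3.046718 + p_d*5.204509] = 2.976225
  V(2,+0) = exp(-r*dt) * [p_u*0.000000 + p_m*0.000000 + p_d*3.046718] = 0.565081
  V(2,+1) = exp(-r*dt) * [p_u*0.000000 + p_m*0.000000 + p_d*0.000000] = 0.000000
  V(2,+2) = exp(-r*dt) * [p_u*0.000000 + p_m*0.000000 + p_d*0.000000] = 0.000000
  V(1,-1) = exp(-r*dt) * [p_u*0.565081 + p_m*2.976225 + p_d*5.117902] = 2.995314
  V(1,+0) = exp(-r*dt) * [p_u*0.000000 + p_m*0.565081 + p_d*2.976225] = 0.924978
  V(1,+1) = exp(-r*dt) * [p_u*0.000000 + p_m*0.000000 + p_d*0.565081] = 0.104807
  V(0,+0) = exp(-r*dt) * [p_u*0.104807 + p_m*0.924978 + p_d*2.995314] = 1.181212

Answer: Price = V(0,0) = 1.1812


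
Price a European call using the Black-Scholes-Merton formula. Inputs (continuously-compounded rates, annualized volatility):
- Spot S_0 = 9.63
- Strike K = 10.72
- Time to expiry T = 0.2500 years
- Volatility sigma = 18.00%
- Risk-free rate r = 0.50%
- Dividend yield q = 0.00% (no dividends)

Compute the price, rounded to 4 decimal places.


Answer: Price = 0.0536

Derivation:
d1 = (ln(S/K) + (r - q + 0.5*sigma^2) * T) / (sigma * sqrt(T)) = -1.13253255
d2 = d1 - sigma * sqrt(T) = -1.22253255
exp(-rT) = 0.99875078; exp(-qT) = 1.00000000
C = S_0 * exp(-qT) * N(d1) - K * exp(-rT) * N(d2)
N(d1) = 0.12870530; N(d2) = 0.11075315
C = 9.6300 * 1.00000000 * 0.12870530 - 10.7200 * 0.99875078 * 0.11075315 = 0.0536


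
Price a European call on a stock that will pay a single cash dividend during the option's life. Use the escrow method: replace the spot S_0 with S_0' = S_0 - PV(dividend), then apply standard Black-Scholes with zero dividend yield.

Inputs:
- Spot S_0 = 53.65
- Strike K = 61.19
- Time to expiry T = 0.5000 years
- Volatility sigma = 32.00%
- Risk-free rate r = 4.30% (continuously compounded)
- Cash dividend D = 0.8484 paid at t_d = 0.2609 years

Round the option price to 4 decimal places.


PV(D) = D * exp(-r * t_d) = 0.8484 * 0.98884399 = 0.83893525
S_0' = S_0 - PV(D) = 53.6500 - 0.83893525 = 52.81106475
d1 = (ln(S_0'/K) + (r + sigma^2/2)*T) / (sigma*sqrt(T)) = -0.44266232
d2 = d1 - sigma*sqrt(T) = -0.66893649
exp(-rT) = 0.97872948
N(d1) = 0.32900500; N(d2) = 0.25176800
C = S_0' * N(d1) - K * exp(-rT) * N(d2) = 52.81106475 * 0.32900500 - 61.1900 * 0.97872948 * 0.25176800 = 2.2971

Answer: Price = 2.2971


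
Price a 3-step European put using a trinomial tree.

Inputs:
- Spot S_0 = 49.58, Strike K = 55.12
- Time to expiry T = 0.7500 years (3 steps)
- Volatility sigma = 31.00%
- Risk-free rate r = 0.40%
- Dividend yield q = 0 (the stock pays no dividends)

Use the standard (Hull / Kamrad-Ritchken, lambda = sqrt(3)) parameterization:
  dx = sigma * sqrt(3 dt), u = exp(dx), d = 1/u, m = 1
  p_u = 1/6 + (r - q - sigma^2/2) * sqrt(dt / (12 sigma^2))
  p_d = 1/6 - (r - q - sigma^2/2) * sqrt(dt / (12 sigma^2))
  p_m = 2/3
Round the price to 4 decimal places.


Answer: Price = V(0,0) = 8.8293

Derivation:
dt = T/N = 0.250000; dx = sigma*sqrt(3*dt) = 0.268468
u = exp(dx) = 1.307959; d = 1/u = 0.764550
p_u = 0.146157, p_m = 0.666667, p_d = 0.187177
Discount per step: exp(-r*dt) = 0.999000
Stock lattice S(k, j) with j the centered position index:
  k=0: S(0,+0) = 49.5800
  k=1: S(1,-1) = 37.9064; S(1,+0) = 49.5800; S(1,+1) = 64.8486
  k=2: S(2,-2) = 28.9813; S(2,-1) = 37.9064; S(2,+0) = 49.5800; S(2,+1) = 64.8486; S(2,+2) = 84.8193
  k=3: S(3,-3) = 22.1577; S(3,-2) = 28.9813; S(3,-1) = 37.9064; S(3,+0) = 49.5800; S(3,+1) = 64.8486; S(3,+2) = 84.8193; S(3,+3) = 110.9402
Terminal payoffs V(N, j) = max(K - S_T, 0):
  V(3,-3) = 32.962326; V(3,-2) = 26.138672; V(3,-1) = 17.213612; V(3,+0) = 5.540000; V(3,+1) = 0.000000; V(3,+2) = 0.000000; V(3,+3) = 0.000000
Backward induction: V(k, j) = exp(-r*dt) * [p_u * V(k+1, j+1) + p_m * V(k+1, j) + p_d * V(k+1, j-1)]
  V(2,-2) = exp(-r*dt) * [p_u*17.213612 + p_m*26.138672 + p_d*32.962326] = 26.085344
  V(2,-1) = exp(-r*dt) * [p_u*5.540000 + p_m*17.213612 + p_d*26.138672] = 17.160827
  V(2,+0) = exp(-r*dt) * [p_u*0.000000 + p_m*5.540000 + p_d*17.213612] = 6.908406
  V(2,+1) = exp(-r*dt) * [p_u*0.000000 + p_m*0.000000 + p_d*5.540000] = 1.035922
  V(2,+2) = exp(-r*dt) * [p_u*0.000000 + p_m*0.000000 + p_d*0.000000] = 0.000000
  V(1,-1) = exp(-r*dt) * [p_u*6.908406 + p_m*17.160827 + p_d*26.085344] = 17.315503
  V(1,+0) = exp(-r*dt) * [p_u*1.035922 + p_m*6.908406 + p_d*17.160827] = 7.961151
  V(1,+1) = exp(-r*dt) * [p_u*0.000000 + p_m*1.035922 + p_d*6.908406] = 1.981724
  V(0,+0) = exp(-r*dt) * [p_u*1.981724 + p_m*7.961151 + p_d*17.315503] = 8.829299


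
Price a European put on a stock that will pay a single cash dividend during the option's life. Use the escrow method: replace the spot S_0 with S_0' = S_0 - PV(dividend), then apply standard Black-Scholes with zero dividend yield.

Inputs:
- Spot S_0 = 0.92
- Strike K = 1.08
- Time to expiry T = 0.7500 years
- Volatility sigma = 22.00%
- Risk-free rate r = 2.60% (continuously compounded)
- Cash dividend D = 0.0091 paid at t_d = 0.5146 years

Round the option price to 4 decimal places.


Answer: Price = 0.1709

Derivation:
PV(D) = D * exp(-r * t_d) = 0.0091 * 0.98670951 = 0.00897906
S_0' = S_0 - PV(D) = 0.9200 - 0.00897906 = 0.91102094
d1 = (ln(S_0'/K) + (r + sigma^2/2)*T) / (sigma*sqrt(T)) = -0.69544692
d2 = d1 - sigma*sqrt(T) = -0.88597251
exp(-rT) = 0.98068890
N(-d1) = 0.75661237; N(-d2) = 0.81218383
P = K * exp(-rT) * N(-d2) - S_0' * N(-d1) = 1.0800 * 0.98068890 * 0.81218383 - 0.91102094 * 0.75661237 = 0.1709


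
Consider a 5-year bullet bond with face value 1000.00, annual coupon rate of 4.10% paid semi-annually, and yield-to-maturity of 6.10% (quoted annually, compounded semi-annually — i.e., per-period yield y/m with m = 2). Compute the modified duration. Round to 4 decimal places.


Coupon per period c = face * coupon_rate / m = 20.500000
Periods per year m = 2; per-period yield y/m = 0.030500
Number of cashflows N = 10
Cashflows (t years, CF_t, discount factor 1/(1+y/m)^(m*t), PV):
  t = 0.5000: CF_t = 20.500000, DF = 0.970403, PV = 19.893256
  t = 1.0000: CF_t = 20.500000, DF = 0.941681, PV = 19.304469
  t = 1.5000: CF_t = 20.500000, DF = 0.913810, PV = 18.733110
  t = 2.0000: CF_t = 20.500000, DF = 0.886764, PV = 18.178660
  t = 2.5000: CF_t = 20.500000, DF = 0.860518, PV = 17.640621
  t = 3.0000: CF_t = 20.500000, DF = 0.835049, PV = 17.118507
  t = 3.5000: CF_t = 20.500000, DF = 0.810334, PV = 16.611846
  t = 4.0000: CF_t = 20.500000, DF = 0.786350, PV = 16.120180
  t = 4.5000: CF_t = 20.500000, DF = 0.763076, PV = 15.643067
  t = 5.0000: CF_t = 1020.500000, DF = 0.740491, PV = 755.671508
Price P = sum_t PV_t = 914.915224
First compute Macaulay numerator sum_t t * PV_t:
  t * PV_t at t = 0.5000: 9.946628
  t * PV_t at t = 1.0000: 19.304469
  t * PV_t at t = 1.5000: 28.099664
  t * PV_t at t = 2.0000: 36.357321
  t * PV_t at t = 2.5000: 44.101554
  t * PV_t at t = 3.0000: 51.355521
  t * PV_t at t = 3.5000: 58.141460
  t * PV_t at t = 4.0000: 64.480721
  t * PV_t at t = 4.5000: 70.393800
  t * PV_t at t = 5.0000: 3778.357541
Macaulay duration D = 4160.538679 / 914.915224 = 4.547458
Modified duration = D / (1 + y/m) = 4.547458 / (1 + 0.030500) = 4.412866

Answer: Modified duration = 4.4129


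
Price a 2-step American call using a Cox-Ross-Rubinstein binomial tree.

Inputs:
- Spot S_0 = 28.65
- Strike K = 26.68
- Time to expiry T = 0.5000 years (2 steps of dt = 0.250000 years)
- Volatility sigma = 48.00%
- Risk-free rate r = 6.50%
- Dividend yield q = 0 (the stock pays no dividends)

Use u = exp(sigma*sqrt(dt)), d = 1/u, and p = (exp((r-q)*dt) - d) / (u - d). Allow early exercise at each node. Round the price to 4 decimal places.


Answer: Price = V(0,0) = 5.2199

Derivation:
dt = T/N = 0.250000
u = exp(sigma*sqrt(dt)) = 1.271249; d = 1/u = 0.786628
p = (exp((r-q)*dt) - d) / (u - d) = 0.474092
Discount per step: exp(-r*dt) = 0.983881
Stock lattice S(k, i) with i counting down-moves:
  k=0: S(0,0) = 28.6500
  k=1: S(1,0) = 36.4213; S(1,1) = 22.5369
  k=2: S(2,0) = 46.3005; S(2,1) = 28.6500; S(2,2) = 17.7281
Terminal payoffs V(N, i) = max(S_T - K, 0):
  V(2,0) = 19.620532; V(2,1) = 1.970000; V(2,2) = 0.000000
Backward induction: V(k, i) = exp(-r*dt) * [p * V(k+1, i) + (1-p) * V(k+1, i+1)]; then take max(V_cont, immediate exercise) for American.
  V(1,0) = exp(-r*dt) * [p*19.620532 + (1-p)*1.970000] = 10.171335; exercise = 9.741288; V(1,0) = max -> 10.171335
  V(1,1) = exp(-r*dt) * [p*1.970000 + (1-p)*0.000000] = 0.918906; exercise = 0.000000; V(1,1) = max -> 0.918906
  V(0,0) = exp(-r*dt) * [p*10.171335 + (1-p)*0.918906] = 5.219889; exercise = 1.970000; V(0,0) = max -> 5.219889


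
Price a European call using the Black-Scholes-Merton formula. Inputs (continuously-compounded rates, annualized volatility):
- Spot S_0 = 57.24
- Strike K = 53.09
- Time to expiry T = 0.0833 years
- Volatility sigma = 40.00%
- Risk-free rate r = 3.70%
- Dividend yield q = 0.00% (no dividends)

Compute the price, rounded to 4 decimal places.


d1 = (ln(S/K) + (r - q + 0.5*sigma^2) * T) / (sigma * sqrt(T)) = 0.73635954
d2 = d1 - sigma * sqrt(T) = 0.62091258
exp(-rT) = 0.99692264; exp(-qT) = 1.00000000
C = S_0 * exp(-qT) * N(d1) - K * exp(-rT) * N(d2)
N(d1) = 0.76924404; N(d2) = 0.73267143
C = 57.2400 * 1.00000000 * 0.76924404 - 53.0900 * 0.99692264 * 0.73267143 = 5.2537

Answer: Price = 5.2537


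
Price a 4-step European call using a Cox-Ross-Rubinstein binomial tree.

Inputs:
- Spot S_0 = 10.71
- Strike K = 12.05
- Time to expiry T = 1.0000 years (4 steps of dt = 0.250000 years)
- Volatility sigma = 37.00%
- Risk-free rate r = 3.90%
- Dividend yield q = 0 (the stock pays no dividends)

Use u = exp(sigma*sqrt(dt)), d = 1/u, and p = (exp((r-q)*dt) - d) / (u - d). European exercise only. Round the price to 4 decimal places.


dt = T/N = 0.250000
u = exp(sigma*sqrt(dt)) = 1.203218; d = 1/u = 0.831104
p = (exp((r-q)*dt) - d) / (u - d) = 0.480211
Discount per step: exp(-r*dt) = 0.990297
Stock lattice S(k, i) with i counting down-moves:
  k=0: S(0,0) = 10.7100
  k=1: S(1,0) = 12.8865; S(1,1) = 8.9011
  k=2: S(2,0) = 15.5052; S(2,1) = 10.7100; S(2,2) = 7.3978
  k=3: S(3,0) = 18.6562; S(3,1) = 12.8865; S(3,2) = 8.9011; S(3,3) = 6.1483
  k=4: S(4,0) = 22.4475; S(4,1) = 15.5052; S(4,2) = 10.7100; S(4,3) = 7.3978; S(4,4) = 5.1099
Terminal payoffs V(N, i) = max(S_T - K, 0):
  V(4,0) = 10.397469; V(4,1) = 3.455238; V(4,2) = 0.000000; V(4,3) = 0.000000; V(4,4) = 0.000000
Backward induction: V(k, i) = exp(-r*dt) * [p * V(k+1, i) + (1-p) * V(k+1, i+1)].
  V(3,0) = exp(-r*dt) * [p*10.397469 + (1-p)*3.455238] = 6.723105
  V(3,1) = exp(-r*dt) * [p*3.455238 + (1-p)*0.000000] = 1.643145
  V(3,2) = exp(-r*dt) * [p*0.000000 + (1-p)*0.000000] = 0.000000
  V(3,3) = exp(-r*dt) * [p*0.000000 + (1-p)*0.000000] = 0.000000
  V(2,0) = exp(-r*dt) * [p*6.723105 + (1-p)*1.643145] = 4.042987
  V(2,1) = exp(-r*dt) * [p*1.643145 + (1-p)*0.000000] = 0.781401
  V(2,2) = exp(-r*dt) * [p*0.000000 + (1-p)*0.000000] = 0.000000
  V(1,0) = exp(-r*dt) * [p*4.042987 + (1-p)*0.781401] = 2.324873
  V(1,1) = exp(-r*dt) * [p*0.781401 + (1-p)*0.000000] = 0.371597
  V(0,0) = exp(-r*dt) * [p*2.324873 + (1-p)*0.371597] = 1.296875

Answer: Price = V(0,0) = 1.2969


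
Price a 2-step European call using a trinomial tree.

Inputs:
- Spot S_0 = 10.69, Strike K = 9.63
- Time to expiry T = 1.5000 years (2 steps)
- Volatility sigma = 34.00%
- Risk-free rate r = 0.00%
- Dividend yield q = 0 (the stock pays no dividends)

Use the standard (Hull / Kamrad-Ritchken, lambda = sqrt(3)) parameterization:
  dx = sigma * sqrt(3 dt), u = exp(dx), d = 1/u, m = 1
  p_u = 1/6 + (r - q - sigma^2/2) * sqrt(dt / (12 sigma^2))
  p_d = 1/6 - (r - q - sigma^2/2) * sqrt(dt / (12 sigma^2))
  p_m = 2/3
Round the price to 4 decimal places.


dt = T/N = 0.750000; dx = sigma*sqrt(3*dt) = 0.510000
u = exp(dx) = 1.665291; d = 1/u = 0.600496
p_u = 0.124167, p_m = 0.666667, p_d = 0.209167
Discount per step: exp(-r*dt) = 1.000000
Stock lattice S(k, j) with j the centered position index:
  k=0: S(0,+0) = 10.6900
  k=1: S(1,-1) = 6.4193; S(1,+0) = 10.6900; S(1,+1) = 17.8020
  k=2: S(2,-2) = 3.8548; S(2,-1) = 6.4193; S(2,+0) = 10.6900; S(2,+1) = 17.8020; S(2,+2) = 29.6455
Terminal payoffs V(N, j) = max(S_T - K, 0):
  V(2,-2) = 0.000000; V(2,-1) = 0.000000; V(2,+0) = 1.060000; V(2,+1) = 8.171963; V(2,+2) = 20.015452
Backward induction: V(k, j) = exp(-r*dt) * [p_u * V(k+1, j+1) + p_m * V(k+1, j) + p_d * V(k+1, j-1)]
  V(1,-1) = exp(-r*dt) * [p_u*1.060000 + p_m*0.000000 + p_d*0.000000] = 0.131617
  V(1,+0) = exp(-r*dt) * [p_u*8.171963 + p_m*1.060000 + p_d*0.000000] = 1.721352
  V(1,+1) = exp(-r*dt) * [p_u*20.015452 + p_m*8.171963 + p_d*1.060000] = 8.154944
  V(0,+0) = exp(-r*dt) * [p_u*8.154944 + p_m*1.721352 + p_d*0.131617] = 2.187670

Answer: Price = V(0,0) = 2.1877


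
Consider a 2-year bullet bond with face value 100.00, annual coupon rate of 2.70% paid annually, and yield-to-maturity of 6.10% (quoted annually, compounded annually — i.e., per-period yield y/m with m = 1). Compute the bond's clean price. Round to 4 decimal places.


Coupon per period c = face * coupon_rate / m = 2.700000
Periods per year m = 1; per-period yield y/m = 0.061000
Number of cashflows N = 2
Cashflows (t years, CF_t, discount factor 1/(1+y/m)^(m*t), PV):
  t = 1.0000: CF_t = 2.700000, DF = 0.942507, PV = 2.544769
  t = 2.0000: CF_t = 102.700000, DF = 0.888320, PV = 91.230420
Price P = sum_t PV_t = 93.775189

Answer: Price = 93.7752
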